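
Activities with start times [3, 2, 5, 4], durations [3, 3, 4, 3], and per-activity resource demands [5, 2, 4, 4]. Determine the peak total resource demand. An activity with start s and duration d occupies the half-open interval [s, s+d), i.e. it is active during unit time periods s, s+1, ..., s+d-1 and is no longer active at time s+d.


Each activity i is active on [start_i, start_i + duration_i).
Compute total resource usage per time slot:
  t=0: active resources = [], total = 0
  t=1: active resources = [], total = 0
  t=2: active resources = [2], total = 2
  t=3: active resources = [5, 2], total = 7
  t=4: active resources = [5, 2, 4], total = 11
  t=5: active resources = [5, 4, 4], total = 13
  t=6: active resources = [4, 4], total = 8
  t=7: active resources = [4], total = 4
  t=8: active resources = [4], total = 4
Peak resource demand = 13

13


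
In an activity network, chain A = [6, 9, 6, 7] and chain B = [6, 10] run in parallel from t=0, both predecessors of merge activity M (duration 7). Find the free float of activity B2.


ES(B2) = sum of predecessors on chain B = 6
EF(B2) = ES + duration = 6 + 10 = 16
Successor of B2 is M. ES(M) = max(sum(A), sum(B)) = max(28, 16) = 28
Free float = ES(successor) - EF(current) = 28 - 16 = 12

12


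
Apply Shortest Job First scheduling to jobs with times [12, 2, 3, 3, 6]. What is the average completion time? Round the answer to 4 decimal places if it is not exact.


SJF order (ascending): [2, 3, 3, 6, 12]
Completion times:
  Job 1: burst=2, C=2
  Job 2: burst=3, C=5
  Job 3: burst=3, C=8
  Job 4: burst=6, C=14
  Job 5: burst=12, C=26
Average completion = 55/5 = 11.0

11.0


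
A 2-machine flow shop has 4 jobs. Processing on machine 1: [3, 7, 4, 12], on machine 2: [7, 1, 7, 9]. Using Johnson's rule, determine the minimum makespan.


Apply Johnson's rule:
  Group 1 (a <= b): [(1, 3, 7), (3, 4, 7)]
  Group 2 (a > b): [(4, 12, 9), (2, 7, 1)]
Optimal job order: [1, 3, 4, 2]
Schedule:
  Job 1: M1 done at 3, M2 done at 10
  Job 3: M1 done at 7, M2 done at 17
  Job 4: M1 done at 19, M2 done at 28
  Job 2: M1 done at 26, M2 done at 29
Makespan = 29

29


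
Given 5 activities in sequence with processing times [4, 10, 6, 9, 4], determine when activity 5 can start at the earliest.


Activity 5 starts after activities 1 through 4 complete.
Predecessor durations: [4, 10, 6, 9]
ES = 4 + 10 + 6 + 9 = 29

29


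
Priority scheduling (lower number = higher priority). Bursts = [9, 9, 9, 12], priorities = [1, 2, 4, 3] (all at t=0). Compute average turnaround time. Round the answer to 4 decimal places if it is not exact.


Sort by priority (ascending = highest first):
Order: [(1, 9), (2, 9), (3, 12), (4, 9)]
Completion times:
  Priority 1, burst=9, C=9
  Priority 2, burst=9, C=18
  Priority 3, burst=12, C=30
  Priority 4, burst=9, C=39
Average turnaround = 96/4 = 24.0

24.0


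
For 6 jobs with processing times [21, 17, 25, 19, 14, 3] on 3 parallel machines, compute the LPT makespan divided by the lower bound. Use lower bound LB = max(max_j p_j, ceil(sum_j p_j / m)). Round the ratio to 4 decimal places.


LPT order: [25, 21, 19, 17, 14, 3]
Machine loads after assignment: [28, 35, 36]
LPT makespan = 36
Lower bound = max(max_job, ceil(total/3)) = max(25, 33) = 33
Ratio = 36 / 33 = 1.0909

1.0909


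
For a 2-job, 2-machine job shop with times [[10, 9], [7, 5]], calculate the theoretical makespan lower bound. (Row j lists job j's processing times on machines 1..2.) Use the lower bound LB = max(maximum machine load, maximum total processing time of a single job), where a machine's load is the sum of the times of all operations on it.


Machine loads:
  Machine 1: 10 + 7 = 17
  Machine 2: 9 + 5 = 14
Max machine load = 17
Job totals:
  Job 1: 19
  Job 2: 12
Max job total = 19
Lower bound = max(17, 19) = 19

19


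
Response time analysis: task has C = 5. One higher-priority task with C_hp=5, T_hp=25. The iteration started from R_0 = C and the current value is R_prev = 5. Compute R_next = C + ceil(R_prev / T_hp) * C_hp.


R_next = C + ceil(R_prev / T_hp) * C_hp
ceil(5 / 25) = ceil(0.2) = 1
Interference = 1 * 5 = 5
R_next = 5 + 5 = 10

10


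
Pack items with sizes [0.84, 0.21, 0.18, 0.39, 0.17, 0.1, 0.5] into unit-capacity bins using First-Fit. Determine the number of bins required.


Place items sequentially using First-Fit:
  Item 0.84 -> new Bin 1
  Item 0.21 -> new Bin 2
  Item 0.18 -> Bin 2 (now 0.39)
  Item 0.39 -> Bin 2 (now 0.78)
  Item 0.17 -> Bin 2 (now 0.95)
  Item 0.1 -> Bin 1 (now 0.94)
  Item 0.5 -> new Bin 3
Total bins used = 3

3


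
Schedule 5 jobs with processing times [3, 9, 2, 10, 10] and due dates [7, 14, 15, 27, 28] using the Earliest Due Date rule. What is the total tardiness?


Sort by due date (EDD order): [(3, 7), (9, 14), (2, 15), (10, 27), (10, 28)]
Compute completion times and tardiness:
  Job 1: p=3, d=7, C=3, tardiness=max(0,3-7)=0
  Job 2: p=9, d=14, C=12, tardiness=max(0,12-14)=0
  Job 3: p=2, d=15, C=14, tardiness=max(0,14-15)=0
  Job 4: p=10, d=27, C=24, tardiness=max(0,24-27)=0
  Job 5: p=10, d=28, C=34, tardiness=max(0,34-28)=6
Total tardiness = 6

6


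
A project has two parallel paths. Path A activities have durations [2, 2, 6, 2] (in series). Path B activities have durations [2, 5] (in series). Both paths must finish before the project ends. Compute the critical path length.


Path A total = 2 + 2 + 6 + 2 = 12
Path B total = 2 + 5 = 7
Critical path = longest path = max(12, 7) = 12

12


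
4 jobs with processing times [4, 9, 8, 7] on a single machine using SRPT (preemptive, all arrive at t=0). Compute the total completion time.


Since all jobs arrive at t=0, SRPT equals SPT ordering.
SPT order: [4, 7, 8, 9]
Completion times:
  Job 1: p=4, C=4
  Job 2: p=7, C=11
  Job 3: p=8, C=19
  Job 4: p=9, C=28
Total completion time = 4 + 11 + 19 + 28 = 62

62


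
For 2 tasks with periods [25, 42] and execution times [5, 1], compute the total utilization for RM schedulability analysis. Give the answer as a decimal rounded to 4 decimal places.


Compute individual utilizations (exact fractions):
  Task 1: C/T = 5/25 = 1/5 (approx. 0.2)
  Task 2: C/T = 1/42 (approx. 0.0238)
Total utilization U = 1/5 + 1/42 = 47/210
Rounded to 4 decimal places: U = 0.2238
RM (Liu & Layland) bound for 2 tasks = 0.828427; compare with U = 47/210 (approx. 0.223810)
U <= bound, so schedulable by RM sufficient condition.

0.2238


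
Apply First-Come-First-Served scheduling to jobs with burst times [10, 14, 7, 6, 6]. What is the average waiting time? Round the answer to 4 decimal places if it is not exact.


FCFS order (as given): [10, 14, 7, 6, 6]
Waiting times:
  Job 1: wait = 0
  Job 2: wait = 10
  Job 3: wait = 24
  Job 4: wait = 31
  Job 5: wait = 37
Sum of waiting times = 102
Average waiting time = 102/5 = 20.4

20.4


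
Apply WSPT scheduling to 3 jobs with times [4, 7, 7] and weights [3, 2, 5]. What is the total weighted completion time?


Compute p/w ratios and sort ascending (WSPT): [(4, 3), (7, 5), (7, 2)]
Compute weighted completion times:
  Job (p=4,w=3): C=4, w*C=3*4=12
  Job (p=7,w=5): C=11, w*C=5*11=55
  Job (p=7,w=2): C=18, w*C=2*18=36
Total weighted completion time = 103

103


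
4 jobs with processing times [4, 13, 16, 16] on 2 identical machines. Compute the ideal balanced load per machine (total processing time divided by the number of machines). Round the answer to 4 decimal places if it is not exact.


Total processing time = 4 + 13 + 16 + 16 = 49
Number of machines = 2
Ideal balanced load = 49 / 2 = 24.5

24.5


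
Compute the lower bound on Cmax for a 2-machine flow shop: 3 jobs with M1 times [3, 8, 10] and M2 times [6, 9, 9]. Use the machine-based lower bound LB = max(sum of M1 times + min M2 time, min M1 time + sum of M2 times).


LB1 = sum(M1 times) + min(M2 times) = 21 + 6 = 27
LB2 = min(M1 times) + sum(M2 times) = 3 + 24 = 27
Lower bound = max(LB1, LB2) = max(27, 27) = 27

27


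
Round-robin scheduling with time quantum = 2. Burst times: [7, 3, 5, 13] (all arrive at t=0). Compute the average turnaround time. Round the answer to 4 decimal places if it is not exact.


Time quantum = 2
Execution trace:
  J1 runs 2 units, time = 2
  J2 runs 2 units, time = 4
  J3 runs 2 units, time = 6
  J4 runs 2 units, time = 8
  J1 runs 2 units, time = 10
  J2 runs 1 units, time = 11
  J3 runs 2 units, time = 13
  J4 runs 2 units, time = 15
  J1 runs 2 units, time = 17
  J3 runs 1 units, time = 18
  J4 runs 2 units, time = 20
  J1 runs 1 units, time = 21
  J4 runs 2 units, time = 23
  J4 runs 2 units, time = 25
  J4 runs 2 units, time = 27
  J4 runs 1 units, time = 28
Finish times: [21, 11, 18, 28]
Average turnaround = 78/4 = 19.5

19.5


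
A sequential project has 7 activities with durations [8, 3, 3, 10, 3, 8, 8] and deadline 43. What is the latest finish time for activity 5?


LF(activity 5) = deadline - sum of successor durations
Successors: activities 6 through 7 with durations [8, 8]
Sum of successor durations = 16
LF = 43 - 16 = 27

27


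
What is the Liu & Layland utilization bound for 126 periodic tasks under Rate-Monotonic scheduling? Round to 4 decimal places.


Compute 2^(1/126) = 1.0055163273
Subtract 1: 1.0055163273 - 1 = 0.0055163273
Multiply by n: 126 * 0.0055163273 = 0.6950572398
Round to 4 dp: 0.6951

0.6951


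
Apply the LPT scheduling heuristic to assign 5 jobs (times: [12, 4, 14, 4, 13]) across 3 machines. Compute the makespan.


Sort jobs in decreasing order (LPT): [14, 13, 12, 4, 4]
Assign each job to the least loaded machine:
  Machine 1: jobs [14], load = 14
  Machine 2: jobs [13, 4], load = 17
  Machine 3: jobs [12, 4], load = 16
Makespan = max load = 17

17


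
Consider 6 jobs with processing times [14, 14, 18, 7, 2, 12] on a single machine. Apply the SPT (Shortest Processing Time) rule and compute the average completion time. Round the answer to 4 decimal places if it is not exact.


Sort jobs by processing time (SPT order): [2, 7, 12, 14, 14, 18]
Compute completion times sequentially:
  Job 1: processing = 2, completes at 2
  Job 2: processing = 7, completes at 9
  Job 3: processing = 12, completes at 21
  Job 4: processing = 14, completes at 35
  Job 5: processing = 14, completes at 49
  Job 6: processing = 18, completes at 67
Sum of completion times = 183
Average completion time = 183/6 = 30.5

30.5


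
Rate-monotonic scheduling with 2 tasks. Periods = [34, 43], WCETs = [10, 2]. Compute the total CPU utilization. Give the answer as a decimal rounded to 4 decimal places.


Compute individual utilizations (exact fractions):
  Task 1: C/T = 10/34 = 5/17 (approx. 0.2941)
  Task 2: C/T = 2/43 (approx. 0.0465)
Total utilization U = 5/17 + 2/43 = 249/731
Rounded to 4 decimal places: U = 0.3406
RM (Liu & Layland) bound for 2 tasks = 0.828427; compare with U = 249/731 (approx. 0.340629)
U <= bound, so schedulable by RM sufficient condition.

0.3406


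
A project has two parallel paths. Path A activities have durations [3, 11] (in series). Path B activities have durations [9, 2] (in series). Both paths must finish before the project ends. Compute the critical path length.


Path A total = 3 + 11 = 14
Path B total = 9 + 2 = 11
Critical path = longest path = max(14, 11) = 14

14


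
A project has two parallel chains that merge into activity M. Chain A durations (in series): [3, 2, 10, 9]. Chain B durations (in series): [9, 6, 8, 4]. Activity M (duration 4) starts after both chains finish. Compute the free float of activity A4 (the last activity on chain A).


ES(A4) = sum of predecessors on chain A = 15
EF(A4) = ES + duration = 15 + 9 = 24
Successor of A4 is M. ES(M) = max(sum(A), sum(B)) = max(24, 27) = 27
Free float = ES(successor) - EF(current) = 27 - 24 = 3

3


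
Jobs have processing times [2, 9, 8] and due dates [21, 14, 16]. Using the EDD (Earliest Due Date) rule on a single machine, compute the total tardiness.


Sort by due date (EDD order): [(9, 14), (8, 16), (2, 21)]
Compute completion times and tardiness:
  Job 1: p=9, d=14, C=9, tardiness=max(0,9-14)=0
  Job 2: p=8, d=16, C=17, tardiness=max(0,17-16)=1
  Job 3: p=2, d=21, C=19, tardiness=max(0,19-21)=0
Total tardiness = 1

1


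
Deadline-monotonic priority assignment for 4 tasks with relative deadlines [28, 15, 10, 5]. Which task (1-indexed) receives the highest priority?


Sort tasks by relative deadline (ascending):
  Task 4: deadline = 5
  Task 3: deadline = 10
  Task 2: deadline = 15
  Task 1: deadline = 28
Priority order (highest first): [4, 3, 2, 1]
Highest priority task = 4

4


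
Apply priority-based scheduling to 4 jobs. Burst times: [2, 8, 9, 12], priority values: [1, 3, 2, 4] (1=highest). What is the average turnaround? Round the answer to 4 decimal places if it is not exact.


Sort by priority (ascending = highest first):
Order: [(1, 2), (2, 9), (3, 8), (4, 12)]
Completion times:
  Priority 1, burst=2, C=2
  Priority 2, burst=9, C=11
  Priority 3, burst=8, C=19
  Priority 4, burst=12, C=31
Average turnaround = 63/4 = 15.75

15.75


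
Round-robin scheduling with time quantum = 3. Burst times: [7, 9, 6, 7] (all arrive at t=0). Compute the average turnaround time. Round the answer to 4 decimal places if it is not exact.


Time quantum = 3
Execution trace:
  J1 runs 3 units, time = 3
  J2 runs 3 units, time = 6
  J3 runs 3 units, time = 9
  J4 runs 3 units, time = 12
  J1 runs 3 units, time = 15
  J2 runs 3 units, time = 18
  J3 runs 3 units, time = 21
  J4 runs 3 units, time = 24
  J1 runs 1 units, time = 25
  J2 runs 3 units, time = 28
  J4 runs 1 units, time = 29
Finish times: [25, 28, 21, 29]
Average turnaround = 103/4 = 25.75

25.75


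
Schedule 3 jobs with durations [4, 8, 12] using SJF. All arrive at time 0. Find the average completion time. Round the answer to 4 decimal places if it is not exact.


SJF order (ascending): [4, 8, 12]
Completion times:
  Job 1: burst=4, C=4
  Job 2: burst=8, C=12
  Job 3: burst=12, C=24
Average completion = 40/3 = 13.3333

13.3333


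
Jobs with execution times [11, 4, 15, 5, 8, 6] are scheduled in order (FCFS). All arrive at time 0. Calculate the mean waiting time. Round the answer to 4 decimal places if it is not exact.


FCFS order (as given): [11, 4, 15, 5, 8, 6]
Waiting times:
  Job 1: wait = 0
  Job 2: wait = 11
  Job 3: wait = 15
  Job 4: wait = 30
  Job 5: wait = 35
  Job 6: wait = 43
Sum of waiting times = 134
Average waiting time = 134/6 = 22.3333

22.3333


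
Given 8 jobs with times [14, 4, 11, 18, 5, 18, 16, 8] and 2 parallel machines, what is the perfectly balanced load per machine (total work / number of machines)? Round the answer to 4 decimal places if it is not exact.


Total processing time = 14 + 4 + 11 + 18 + 5 + 18 + 16 + 8 = 94
Number of machines = 2
Ideal balanced load = 94 / 2 = 47.0

47.0


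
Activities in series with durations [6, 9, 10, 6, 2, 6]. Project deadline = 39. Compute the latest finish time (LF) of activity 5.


LF(activity 5) = deadline - sum of successor durations
Successors: activities 6 through 6 with durations [6]
Sum of successor durations = 6
LF = 39 - 6 = 33

33


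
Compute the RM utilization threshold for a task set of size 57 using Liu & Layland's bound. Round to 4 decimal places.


Compute 2^(1/57) = 1.0122347161
Subtract 1: 1.0122347161 - 1 = 0.0122347161
Multiply by n: 57 * 0.0122347161 = 0.6973788177
Round to 4 dp: 0.6974

0.6974


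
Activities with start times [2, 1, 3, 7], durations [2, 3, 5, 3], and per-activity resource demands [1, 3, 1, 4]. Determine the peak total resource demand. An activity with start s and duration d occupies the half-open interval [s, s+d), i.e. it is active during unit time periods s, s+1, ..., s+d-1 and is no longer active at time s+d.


Each activity i is active on [start_i, start_i + duration_i).
Compute total resource usage per time slot:
  t=0: active resources = [], total = 0
  t=1: active resources = [3], total = 3
  t=2: active resources = [1, 3], total = 4
  t=3: active resources = [1, 3, 1], total = 5
  t=4: active resources = [1], total = 1
  t=5: active resources = [1], total = 1
  t=6: active resources = [1], total = 1
  t=7: active resources = [1, 4], total = 5
  t=8: active resources = [4], total = 4
  t=9: active resources = [4], total = 4
Peak resource demand = 5

5


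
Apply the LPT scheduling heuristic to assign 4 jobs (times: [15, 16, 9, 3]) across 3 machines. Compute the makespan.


Sort jobs in decreasing order (LPT): [16, 15, 9, 3]
Assign each job to the least loaded machine:
  Machine 1: jobs [16], load = 16
  Machine 2: jobs [15], load = 15
  Machine 3: jobs [9, 3], load = 12
Makespan = max load = 16

16


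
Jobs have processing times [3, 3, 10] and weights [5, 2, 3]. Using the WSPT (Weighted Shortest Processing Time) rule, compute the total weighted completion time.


Compute p/w ratios and sort ascending (WSPT): [(3, 5), (3, 2), (10, 3)]
Compute weighted completion times:
  Job (p=3,w=5): C=3, w*C=5*3=15
  Job (p=3,w=2): C=6, w*C=2*6=12
  Job (p=10,w=3): C=16, w*C=3*16=48
Total weighted completion time = 75

75


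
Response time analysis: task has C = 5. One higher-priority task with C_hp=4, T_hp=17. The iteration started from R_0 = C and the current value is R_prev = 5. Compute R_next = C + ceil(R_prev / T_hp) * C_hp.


R_next = C + ceil(R_prev / T_hp) * C_hp
ceil(5 / 17) = ceil(0.2941) = 1
Interference = 1 * 4 = 4
R_next = 5 + 4 = 9

9


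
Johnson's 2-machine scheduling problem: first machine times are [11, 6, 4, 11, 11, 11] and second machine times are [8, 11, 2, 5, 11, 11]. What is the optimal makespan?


Apply Johnson's rule:
  Group 1 (a <= b): [(2, 6, 11), (5, 11, 11), (6, 11, 11)]
  Group 2 (a > b): [(1, 11, 8), (4, 11, 5), (3, 4, 2)]
Optimal job order: [2, 5, 6, 1, 4, 3]
Schedule:
  Job 2: M1 done at 6, M2 done at 17
  Job 5: M1 done at 17, M2 done at 28
  Job 6: M1 done at 28, M2 done at 39
  Job 1: M1 done at 39, M2 done at 47
  Job 4: M1 done at 50, M2 done at 55
  Job 3: M1 done at 54, M2 done at 57
Makespan = 57

57


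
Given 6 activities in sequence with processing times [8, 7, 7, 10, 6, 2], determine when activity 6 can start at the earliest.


Activity 6 starts after activities 1 through 5 complete.
Predecessor durations: [8, 7, 7, 10, 6]
ES = 8 + 7 + 7 + 10 + 6 = 38

38


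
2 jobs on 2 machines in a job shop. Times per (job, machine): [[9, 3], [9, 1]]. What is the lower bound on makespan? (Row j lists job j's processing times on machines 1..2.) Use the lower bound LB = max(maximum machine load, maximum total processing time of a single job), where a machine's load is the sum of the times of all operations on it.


Machine loads:
  Machine 1: 9 + 9 = 18
  Machine 2: 3 + 1 = 4
Max machine load = 18
Job totals:
  Job 1: 12
  Job 2: 10
Max job total = 12
Lower bound = max(18, 12) = 18

18


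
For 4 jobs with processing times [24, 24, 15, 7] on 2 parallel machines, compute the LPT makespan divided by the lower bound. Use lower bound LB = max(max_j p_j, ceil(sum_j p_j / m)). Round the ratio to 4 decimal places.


LPT order: [24, 24, 15, 7]
Machine loads after assignment: [39, 31]
LPT makespan = 39
Lower bound = max(max_job, ceil(total/2)) = max(24, 35) = 35
Ratio = 39 / 35 = 1.1143

1.1143


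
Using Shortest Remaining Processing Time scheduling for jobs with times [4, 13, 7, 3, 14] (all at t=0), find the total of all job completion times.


Since all jobs arrive at t=0, SRPT equals SPT ordering.
SPT order: [3, 4, 7, 13, 14]
Completion times:
  Job 1: p=3, C=3
  Job 2: p=4, C=7
  Job 3: p=7, C=14
  Job 4: p=13, C=27
  Job 5: p=14, C=41
Total completion time = 3 + 7 + 14 + 27 + 41 = 92

92


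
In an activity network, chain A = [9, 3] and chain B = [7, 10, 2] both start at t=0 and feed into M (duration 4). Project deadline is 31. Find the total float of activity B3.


Forward pass: ES(B3) = sum of predecessors on chain B = 17
EF = ES + duration = 17 + 2 = 19
Backward pass: LF(M) = deadline = 31; LS(M) = 31 - 4 = 27
LF(B3) = LS(M) - sum(successors on chain B) = 27 - 0 = 27
LS = LF - duration = 27 - 2 = 25
Total float = LS - ES = 25 - 17 = 8

8


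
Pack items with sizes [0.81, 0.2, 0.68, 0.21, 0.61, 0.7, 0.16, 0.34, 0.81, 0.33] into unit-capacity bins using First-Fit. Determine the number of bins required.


Place items sequentially using First-Fit:
  Item 0.81 -> new Bin 1
  Item 0.2 -> new Bin 2
  Item 0.68 -> Bin 2 (now 0.88)
  Item 0.21 -> new Bin 3
  Item 0.61 -> Bin 3 (now 0.82)
  Item 0.7 -> new Bin 4
  Item 0.16 -> Bin 1 (now 0.97)
  Item 0.34 -> new Bin 5
  Item 0.81 -> new Bin 6
  Item 0.33 -> Bin 5 (now 0.67)
Total bins used = 6

6


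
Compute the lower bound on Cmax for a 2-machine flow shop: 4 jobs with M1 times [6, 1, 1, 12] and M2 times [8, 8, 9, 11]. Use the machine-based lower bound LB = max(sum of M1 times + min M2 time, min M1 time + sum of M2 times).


LB1 = sum(M1 times) + min(M2 times) = 20 + 8 = 28
LB2 = min(M1 times) + sum(M2 times) = 1 + 36 = 37
Lower bound = max(LB1, LB2) = max(28, 37) = 37

37


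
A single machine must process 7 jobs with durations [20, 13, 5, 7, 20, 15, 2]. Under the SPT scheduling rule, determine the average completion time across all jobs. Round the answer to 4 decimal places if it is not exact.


Sort jobs by processing time (SPT order): [2, 5, 7, 13, 15, 20, 20]
Compute completion times sequentially:
  Job 1: processing = 2, completes at 2
  Job 2: processing = 5, completes at 7
  Job 3: processing = 7, completes at 14
  Job 4: processing = 13, completes at 27
  Job 5: processing = 15, completes at 42
  Job 6: processing = 20, completes at 62
  Job 7: processing = 20, completes at 82
Sum of completion times = 236
Average completion time = 236/7 = 33.7143

33.7143


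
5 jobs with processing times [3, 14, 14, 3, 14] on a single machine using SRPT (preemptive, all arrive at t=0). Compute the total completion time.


Since all jobs arrive at t=0, SRPT equals SPT ordering.
SPT order: [3, 3, 14, 14, 14]
Completion times:
  Job 1: p=3, C=3
  Job 2: p=3, C=6
  Job 3: p=14, C=20
  Job 4: p=14, C=34
  Job 5: p=14, C=48
Total completion time = 3 + 6 + 20 + 34 + 48 = 111

111


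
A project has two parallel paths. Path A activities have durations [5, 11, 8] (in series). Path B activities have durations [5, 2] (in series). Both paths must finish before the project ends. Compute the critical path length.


Path A total = 5 + 11 + 8 = 24
Path B total = 5 + 2 = 7
Critical path = longest path = max(24, 7) = 24

24


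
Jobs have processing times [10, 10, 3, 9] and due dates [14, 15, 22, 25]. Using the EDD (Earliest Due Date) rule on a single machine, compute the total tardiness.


Sort by due date (EDD order): [(10, 14), (10, 15), (3, 22), (9, 25)]
Compute completion times and tardiness:
  Job 1: p=10, d=14, C=10, tardiness=max(0,10-14)=0
  Job 2: p=10, d=15, C=20, tardiness=max(0,20-15)=5
  Job 3: p=3, d=22, C=23, tardiness=max(0,23-22)=1
  Job 4: p=9, d=25, C=32, tardiness=max(0,32-25)=7
Total tardiness = 13

13


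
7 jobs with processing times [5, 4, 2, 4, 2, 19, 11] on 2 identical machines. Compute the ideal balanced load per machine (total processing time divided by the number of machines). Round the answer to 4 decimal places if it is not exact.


Total processing time = 5 + 4 + 2 + 4 + 2 + 19 + 11 = 47
Number of machines = 2
Ideal balanced load = 47 / 2 = 23.5

23.5


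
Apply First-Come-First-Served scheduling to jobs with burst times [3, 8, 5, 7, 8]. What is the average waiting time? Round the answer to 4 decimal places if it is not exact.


FCFS order (as given): [3, 8, 5, 7, 8]
Waiting times:
  Job 1: wait = 0
  Job 2: wait = 3
  Job 3: wait = 11
  Job 4: wait = 16
  Job 5: wait = 23
Sum of waiting times = 53
Average waiting time = 53/5 = 10.6

10.6


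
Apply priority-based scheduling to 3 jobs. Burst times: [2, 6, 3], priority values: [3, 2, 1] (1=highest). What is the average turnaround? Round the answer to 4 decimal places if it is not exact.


Sort by priority (ascending = highest first):
Order: [(1, 3), (2, 6), (3, 2)]
Completion times:
  Priority 1, burst=3, C=3
  Priority 2, burst=6, C=9
  Priority 3, burst=2, C=11
Average turnaround = 23/3 = 7.6667

7.6667


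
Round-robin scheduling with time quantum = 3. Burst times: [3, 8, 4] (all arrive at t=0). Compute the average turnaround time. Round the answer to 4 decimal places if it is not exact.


Time quantum = 3
Execution trace:
  J1 runs 3 units, time = 3
  J2 runs 3 units, time = 6
  J3 runs 3 units, time = 9
  J2 runs 3 units, time = 12
  J3 runs 1 units, time = 13
  J2 runs 2 units, time = 15
Finish times: [3, 15, 13]
Average turnaround = 31/3 = 10.3333

10.3333


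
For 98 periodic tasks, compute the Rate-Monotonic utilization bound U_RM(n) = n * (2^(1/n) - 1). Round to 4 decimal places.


Compute 2^(1/98) = 1.0070980027
Subtract 1: 1.0070980027 - 1 = 0.0070980027
Multiply by n: 98 * 0.0070980027 = 0.6956042646
Round to 4 dp: 0.6956

0.6956


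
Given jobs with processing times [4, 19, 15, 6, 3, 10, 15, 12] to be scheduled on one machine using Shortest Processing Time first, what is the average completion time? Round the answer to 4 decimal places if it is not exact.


Sort jobs by processing time (SPT order): [3, 4, 6, 10, 12, 15, 15, 19]
Compute completion times sequentially:
  Job 1: processing = 3, completes at 3
  Job 2: processing = 4, completes at 7
  Job 3: processing = 6, completes at 13
  Job 4: processing = 10, completes at 23
  Job 5: processing = 12, completes at 35
  Job 6: processing = 15, completes at 50
  Job 7: processing = 15, completes at 65
  Job 8: processing = 19, completes at 84
Sum of completion times = 280
Average completion time = 280/8 = 35.0

35.0


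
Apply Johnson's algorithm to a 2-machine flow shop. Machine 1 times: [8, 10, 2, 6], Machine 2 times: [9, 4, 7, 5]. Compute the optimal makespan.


Apply Johnson's rule:
  Group 1 (a <= b): [(3, 2, 7), (1, 8, 9)]
  Group 2 (a > b): [(4, 6, 5), (2, 10, 4)]
Optimal job order: [3, 1, 4, 2]
Schedule:
  Job 3: M1 done at 2, M2 done at 9
  Job 1: M1 done at 10, M2 done at 19
  Job 4: M1 done at 16, M2 done at 24
  Job 2: M1 done at 26, M2 done at 30
Makespan = 30

30


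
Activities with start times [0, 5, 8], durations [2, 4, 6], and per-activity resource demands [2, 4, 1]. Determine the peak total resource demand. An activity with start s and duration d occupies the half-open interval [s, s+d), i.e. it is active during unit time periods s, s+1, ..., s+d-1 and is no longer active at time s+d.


Each activity i is active on [start_i, start_i + duration_i).
Compute total resource usage per time slot:
  t=0: active resources = [2], total = 2
  t=1: active resources = [2], total = 2
  t=2: active resources = [], total = 0
  t=3: active resources = [], total = 0
  t=4: active resources = [], total = 0
  t=5: active resources = [4], total = 4
  t=6: active resources = [4], total = 4
  t=7: active resources = [4], total = 4
  t=8: active resources = [4, 1], total = 5
  t=9: active resources = [1], total = 1
  t=10: active resources = [1], total = 1
  t=11: active resources = [1], total = 1
  t=12: active resources = [1], total = 1
  t=13: active resources = [1], total = 1
Peak resource demand = 5

5


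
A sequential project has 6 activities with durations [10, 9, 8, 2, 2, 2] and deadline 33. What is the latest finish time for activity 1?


LF(activity 1) = deadline - sum of successor durations
Successors: activities 2 through 6 with durations [9, 8, 2, 2, 2]
Sum of successor durations = 23
LF = 33 - 23 = 10

10


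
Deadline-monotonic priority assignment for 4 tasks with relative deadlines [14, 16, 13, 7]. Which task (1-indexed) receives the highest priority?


Sort tasks by relative deadline (ascending):
  Task 4: deadline = 7
  Task 3: deadline = 13
  Task 1: deadline = 14
  Task 2: deadline = 16
Priority order (highest first): [4, 3, 1, 2]
Highest priority task = 4

4


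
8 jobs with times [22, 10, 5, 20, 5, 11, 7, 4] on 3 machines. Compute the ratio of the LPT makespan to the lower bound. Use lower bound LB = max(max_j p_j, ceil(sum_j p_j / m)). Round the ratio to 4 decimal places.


LPT order: [22, 20, 11, 10, 7, 5, 5, 4]
Machine loads after assignment: [27, 27, 30]
LPT makespan = 30
Lower bound = max(max_job, ceil(total/3)) = max(22, 28) = 28
Ratio = 30 / 28 = 1.0714

1.0714


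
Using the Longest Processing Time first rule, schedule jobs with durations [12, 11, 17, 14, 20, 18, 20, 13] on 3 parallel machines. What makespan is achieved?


Sort jobs in decreasing order (LPT): [20, 20, 18, 17, 14, 13, 12, 11]
Assign each job to the least loaded machine:
  Machine 1: jobs [20, 14, 11], load = 45
  Machine 2: jobs [20, 13, 12], load = 45
  Machine 3: jobs [18, 17], load = 35
Makespan = max load = 45

45


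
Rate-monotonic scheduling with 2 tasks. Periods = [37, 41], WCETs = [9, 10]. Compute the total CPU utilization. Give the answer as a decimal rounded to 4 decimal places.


Compute individual utilizations (exact fractions):
  Task 1: C/T = 9/37 (approx. 0.2432)
  Task 2: C/T = 10/41 (approx. 0.2439)
Total utilization U = 9/37 + 10/41 = 739/1517
Rounded to 4 decimal places: U = 0.4871
RM (Liu & Layland) bound for 2 tasks = 0.828427; compare with U = 739/1517 (approx. 0.487146)
U <= bound, so schedulable by RM sufficient condition.

0.4871


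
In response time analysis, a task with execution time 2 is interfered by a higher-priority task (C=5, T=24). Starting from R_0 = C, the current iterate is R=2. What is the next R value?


R_next = C + ceil(R_prev / T_hp) * C_hp
ceil(2 / 24) = ceil(0.0833) = 1
Interference = 1 * 5 = 5
R_next = 2 + 5 = 7

7


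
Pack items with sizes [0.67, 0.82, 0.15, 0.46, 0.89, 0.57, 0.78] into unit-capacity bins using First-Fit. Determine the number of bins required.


Place items sequentially using First-Fit:
  Item 0.67 -> new Bin 1
  Item 0.82 -> new Bin 2
  Item 0.15 -> Bin 1 (now 0.82)
  Item 0.46 -> new Bin 3
  Item 0.89 -> new Bin 4
  Item 0.57 -> new Bin 5
  Item 0.78 -> new Bin 6
Total bins used = 6

6


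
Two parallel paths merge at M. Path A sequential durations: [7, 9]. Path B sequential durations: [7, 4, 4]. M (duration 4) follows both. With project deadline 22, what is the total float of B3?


Forward pass: ES(B3) = sum of predecessors on chain B = 11
EF = ES + duration = 11 + 4 = 15
Backward pass: LF(M) = deadline = 22; LS(M) = 22 - 4 = 18
LF(B3) = LS(M) - sum(successors on chain B) = 18 - 0 = 18
LS = LF - duration = 18 - 4 = 14
Total float = LS - ES = 14 - 11 = 3

3


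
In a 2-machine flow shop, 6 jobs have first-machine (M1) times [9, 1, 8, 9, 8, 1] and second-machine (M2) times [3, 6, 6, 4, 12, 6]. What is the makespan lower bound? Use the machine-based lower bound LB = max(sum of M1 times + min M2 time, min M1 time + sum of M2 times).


LB1 = sum(M1 times) + min(M2 times) = 36 + 3 = 39
LB2 = min(M1 times) + sum(M2 times) = 1 + 37 = 38
Lower bound = max(LB1, LB2) = max(39, 38) = 39

39


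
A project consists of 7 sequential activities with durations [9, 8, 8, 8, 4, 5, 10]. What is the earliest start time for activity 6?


Activity 6 starts after activities 1 through 5 complete.
Predecessor durations: [9, 8, 8, 8, 4]
ES = 9 + 8 + 8 + 8 + 4 = 37

37


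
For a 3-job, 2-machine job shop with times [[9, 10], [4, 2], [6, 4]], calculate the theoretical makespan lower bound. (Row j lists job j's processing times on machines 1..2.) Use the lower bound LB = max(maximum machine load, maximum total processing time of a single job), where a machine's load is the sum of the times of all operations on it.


Machine loads:
  Machine 1: 9 + 4 + 6 = 19
  Machine 2: 10 + 2 + 4 = 16
Max machine load = 19
Job totals:
  Job 1: 19
  Job 2: 6
  Job 3: 10
Max job total = 19
Lower bound = max(19, 19) = 19

19


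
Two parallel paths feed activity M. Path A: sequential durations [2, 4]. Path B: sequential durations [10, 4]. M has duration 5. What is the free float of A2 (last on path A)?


ES(A2) = sum of predecessors on chain A = 2
EF(A2) = ES + duration = 2 + 4 = 6
Successor of A2 is M. ES(M) = max(sum(A), sum(B)) = max(6, 14) = 14
Free float = ES(successor) - EF(current) = 14 - 6 = 8

8


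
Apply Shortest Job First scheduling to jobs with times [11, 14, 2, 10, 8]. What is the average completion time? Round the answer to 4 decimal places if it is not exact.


SJF order (ascending): [2, 8, 10, 11, 14]
Completion times:
  Job 1: burst=2, C=2
  Job 2: burst=8, C=10
  Job 3: burst=10, C=20
  Job 4: burst=11, C=31
  Job 5: burst=14, C=45
Average completion = 108/5 = 21.6

21.6


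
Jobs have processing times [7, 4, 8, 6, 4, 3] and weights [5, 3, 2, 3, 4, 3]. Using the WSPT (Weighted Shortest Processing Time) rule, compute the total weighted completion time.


Compute p/w ratios and sort ascending (WSPT): [(4, 4), (3, 3), (4, 3), (7, 5), (6, 3), (8, 2)]
Compute weighted completion times:
  Job (p=4,w=4): C=4, w*C=4*4=16
  Job (p=3,w=3): C=7, w*C=3*7=21
  Job (p=4,w=3): C=11, w*C=3*11=33
  Job (p=7,w=5): C=18, w*C=5*18=90
  Job (p=6,w=3): C=24, w*C=3*24=72
  Job (p=8,w=2): C=32, w*C=2*32=64
Total weighted completion time = 296

296


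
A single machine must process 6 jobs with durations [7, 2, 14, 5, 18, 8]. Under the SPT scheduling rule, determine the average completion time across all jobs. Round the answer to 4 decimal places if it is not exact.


Sort jobs by processing time (SPT order): [2, 5, 7, 8, 14, 18]
Compute completion times sequentially:
  Job 1: processing = 2, completes at 2
  Job 2: processing = 5, completes at 7
  Job 3: processing = 7, completes at 14
  Job 4: processing = 8, completes at 22
  Job 5: processing = 14, completes at 36
  Job 6: processing = 18, completes at 54
Sum of completion times = 135
Average completion time = 135/6 = 22.5

22.5


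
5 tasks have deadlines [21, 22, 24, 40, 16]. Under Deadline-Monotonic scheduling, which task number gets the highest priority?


Sort tasks by relative deadline (ascending):
  Task 5: deadline = 16
  Task 1: deadline = 21
  Task 2: deadline = 22
  Task 3: deadline = 24
  Task 4: deadline = 40
Priority order (highest first): [5, 1, 2, 3, 4]
Highest priority task = 5

5


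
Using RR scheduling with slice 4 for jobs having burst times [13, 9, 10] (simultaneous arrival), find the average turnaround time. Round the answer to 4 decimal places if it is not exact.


Time quantum = 4
Execution trace:
  J1 runs 4 units, time = 4
  J2 runs 4 units, time = 8
  J3 runs 4 units, time = 12
  J1 runs 4 units, time = 16
  J2 runs 4 units, time = 20
  J3 runs 4 units, time = 24
  J1 runs 4 units, time = 28
  J2 runs 1 units, time = 29
  J3 runs 2 units, time = 31
  J1 runs 1 units, time = 32
Finish times: [32, 29, 31]
Average turnaround = 92/3 = 30.6667

30.6667


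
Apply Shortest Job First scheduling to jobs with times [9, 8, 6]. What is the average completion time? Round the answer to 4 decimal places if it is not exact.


SJF order (ascending): [6, 8, 9]
Completion times:
  Job 1: burst=6, C=6
  Job 2: burst=8, C=14
  Job 3: burst=9, C=23
Average completion = 43/3 = 14.3333

14.3333


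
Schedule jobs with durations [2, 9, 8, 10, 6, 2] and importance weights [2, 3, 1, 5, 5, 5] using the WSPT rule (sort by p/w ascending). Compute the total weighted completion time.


Compute p/w ratios and sort ascending (WSPT): [(2, 5), (2, 2), (6, 5), (10, 5), (9, 3), (8, 1)]
Compute weighted completion times:
  Job (p=2,w=5): C=2, w*C=5*2=10
  Job (p=2,w=2): C=4, w*C=2*4=8
  Job (p=6,w=5): C=10, w*C=5*10=50
  Job (p=10,w=5): C=20, w*C=5*20=100
  Job (p=9,w=3): C=29, w*C=3*29=87
  Job (p=8,w=1): C=37, w*C=1*37=37
Total weighted completion time = 292

292


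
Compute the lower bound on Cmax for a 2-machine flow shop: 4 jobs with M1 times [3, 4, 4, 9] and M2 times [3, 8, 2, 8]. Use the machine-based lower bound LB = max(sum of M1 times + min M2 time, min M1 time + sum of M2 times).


LB1 = sum(M1 times) + min(M2 times) = 20 + 2 = 22
LB2 = min(M1 times) + sum(M2 times) = 3 + 21 = 24
Lower bound = max(LB1, LB2) = max(22, 24) = 24

24


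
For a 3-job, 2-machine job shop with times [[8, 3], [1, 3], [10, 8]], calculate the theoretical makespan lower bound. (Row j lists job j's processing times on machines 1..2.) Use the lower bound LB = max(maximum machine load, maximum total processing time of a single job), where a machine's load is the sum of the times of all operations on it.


Machine loads:
  Machine 1: 8 + 1 + 10 = 19
  Machine 2: 3 + 3 + 8 = 14
Max machine load = 19
Job totals:
  Job 1: 11
  Job 2: 4
  Job 3: 18
Max job total = 18
Lower bound = max(19, 18) = 19

19


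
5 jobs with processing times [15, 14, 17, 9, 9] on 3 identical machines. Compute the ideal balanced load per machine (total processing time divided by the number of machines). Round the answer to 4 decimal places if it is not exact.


Total processing time = 15 + 14 + 17 + 9 + 9 = 64
Number of machines = 3
Ideal balanced load = 64 / 3 = 21.3333

21.3333


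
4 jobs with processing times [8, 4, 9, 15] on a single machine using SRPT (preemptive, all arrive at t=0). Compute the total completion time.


Since all jobs arrive at t=0, SRPT equals SPT ordering.
SPT order: [4, 8, 9, 15]
Completion times:
  Job 1: p=4, C=4
  Job 2: p=8, C=12
  Job 3: p=9, C=21
  Job 4: p=15, C=36
Total completion time = 4 + 12 + 21 + 36 = 73

73


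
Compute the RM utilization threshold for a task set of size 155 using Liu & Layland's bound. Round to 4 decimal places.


Compute 2^(1/155) = 1.0044819312
Subtract 1: 1.0044819312 - 1 = 0.0044819312
Multiply by n: 155 * 0.0044819312 = 0.6946993360
Round to 4 dp: 0.6947

0.6947


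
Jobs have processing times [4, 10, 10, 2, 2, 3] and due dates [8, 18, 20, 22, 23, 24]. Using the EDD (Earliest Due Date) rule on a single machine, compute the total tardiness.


Sort by due date (EDD order): [(4, 8), (10, 18), (10, 20), (2, 22), (2, 23), (3, 24)]
Compute completion times and tardiness:
  Job 1: p=4, d=8, C=4, tardiness=max(0,4-8)=0
  Job 2: p=10, d=18, C=14, tardiness=max(0,14-18)=0
  Job 3: p=10, d=20, C=24, tardiness=max(0,24-20)=4
  Job 4: p=2, d=22, C=26, tardiness=max(0,26-22)=4
  Job 5: p=2, d=23, C=28, tardiness=max(0,28-23)=5
  Job 6: p=3, d=24, C=31, tardiness=max(0,31-24)=7
Total tardiness = 20

20


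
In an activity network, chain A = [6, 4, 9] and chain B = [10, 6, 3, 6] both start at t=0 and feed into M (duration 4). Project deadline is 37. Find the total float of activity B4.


Forward pass: ES(B4) = sum of predecessors on chain B = 19
EF = ES + duration = 19 + 6 = 25
Backward pass: LF(M) = deadline = 37; LS(M) = 37 - 4 = 33
LF(B4) = LS(M) - sum(successors on chain B) = 33 - 0 = 33
LS = LF - duration = 33 - 6 = 27
Total float = LS - ES = 27 - 19 = 8

8


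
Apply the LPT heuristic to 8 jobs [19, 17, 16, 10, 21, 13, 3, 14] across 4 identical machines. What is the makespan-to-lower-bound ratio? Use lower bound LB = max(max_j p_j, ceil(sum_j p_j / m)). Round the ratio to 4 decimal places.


LPT order: [21, 19, 17, 16, 14, 13, 10, 3]
Machine loads after assignment: [24, 29, 30, 30]
LPT makespan = 30
Lower bound = max(max_job, ceil(total/4)) = max(21, 29) = 29
Ratio = 30 / 29 = 1.0345

1.0345


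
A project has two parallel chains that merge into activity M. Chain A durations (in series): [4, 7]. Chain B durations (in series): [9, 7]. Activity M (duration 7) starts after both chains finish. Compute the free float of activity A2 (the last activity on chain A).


ES(A2) = sum of predecessors on chain A = 4
EF(A2) = ES + duration = 4 + 7 = 11
Successor of A2 is M. ES(M) = max(sum(A), sum(B)) = max(11, 16) = 16
Free float = ES(successor) - EF(current) = 16 - 11 = 5

5


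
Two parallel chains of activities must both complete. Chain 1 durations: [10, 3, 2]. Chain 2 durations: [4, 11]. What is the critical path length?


Path A total = 10 + 3 + 2 = 15
Path B total = 4 + 11 = 15
Critical path = longest path = max(15, 15) = 15

15


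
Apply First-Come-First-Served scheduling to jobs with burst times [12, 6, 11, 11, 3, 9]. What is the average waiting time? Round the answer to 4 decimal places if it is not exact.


FCFS order (as given): [12, 6, 11, 11, 3, 9]
Waiting times:
  Job 1: wait = 0
  Job 2: wait = 12
  Job 3: wait = 18
  Job 4: wait = 29
  Job 5: wait = 40
  Job 6: wait = 43
Sum of waiting times = 142
Average waiting time = 142/6 = 23.6667

23.6667
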